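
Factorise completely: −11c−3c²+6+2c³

(2c−1)(c+2)(c−3)

Testing divisors of the constant over divisors of the leading coefficient, c = 1/2 is a root, so (2c−1) is a factor; dividing leaves c²−c−6.
The remaining quadratic factors as (c+2)(c−3).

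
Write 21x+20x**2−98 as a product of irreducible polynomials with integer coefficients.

(4x−7)(5x+14)

Need a pair with product 20·(−98) = −1960 and sum 21: that's −35 and 56.
Split the middle term: 20x**2−35x + 56x−98 = 5x(4x−7) + 14(4x−7).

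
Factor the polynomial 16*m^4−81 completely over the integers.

(2*m+3)*(2*m−3)*(4*m^2+9)

Write as (4*m^2)² − (9)², then factor 4*m^2−9 once more.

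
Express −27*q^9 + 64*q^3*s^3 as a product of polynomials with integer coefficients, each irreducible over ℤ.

−q^3*(3*q^2 − 4*s)*(9*q^4 + 12*q^2*s + 16*s^2)

Pull out the common factor q^3, leaving −27*q^6 + 64*s^3.
Recognize a difference of cubes with the parts 4*s and 3*q^2.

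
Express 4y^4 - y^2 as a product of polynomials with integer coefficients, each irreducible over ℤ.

Every term has a factor of y^2; factoring it out leaves 4y^2 - 1.
Recognize a difference of squares with the parts 2y and 1.

y^2(2y + 1)(2y - 1)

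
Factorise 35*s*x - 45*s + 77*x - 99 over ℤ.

(5*s + 11)*(7*x - 9)

Group as (35*s*x - 45*s) + (77*x - 99) = 5*s*(7*x - 9) + 11*(7*x - 9).
Both groups share the factor (7*x - 9).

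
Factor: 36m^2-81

Factor out 9, leaving 4m^2-9, which is a difference of two squares.

9(2m+3)(2m-3)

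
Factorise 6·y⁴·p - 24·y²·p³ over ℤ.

Pull out the common factor 6·y²·p; y² - 4·p² is a difference of squares.

6·p·y²·(y - 2·p)·(y + 2·p)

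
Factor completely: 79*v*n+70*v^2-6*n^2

(14*v-n)*(5*v+6*n)

Group: 14*v*(5*v+6*n) - n*(5*v+6*n); both groups contain (5*v+6*n).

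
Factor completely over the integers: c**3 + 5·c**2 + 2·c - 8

By the rational root theorem, c = -4 is a root, so (c + 4) is a factor; dividing leaves c**2 + c - 2.
The remaining quadratic factors as (c + 2)(c - 1).

(c + 2)·(c + 4)·(c - 1)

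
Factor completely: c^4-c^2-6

Substitute u = c^2 to get a quadratic in u, then factor.
c^2+2 is irreducible over ℤ (always positive, so no real roots).
c^2-3 is irreducible over ℤ (3 is not a perfect square).

(c^2+2)(c^2-3)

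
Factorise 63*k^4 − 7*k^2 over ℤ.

7*k^2*(3*k + 1)*(3*k − 1)

Factor out 7*k^2, leaving 9*k^2 − 1, which is a difference of two squares.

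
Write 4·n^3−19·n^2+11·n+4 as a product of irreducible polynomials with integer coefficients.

By the rational root theorem, n = 4 is a root, so (n−4) is a factor; dividing leaves 4·n^2−3·n−1.
The remaining quadratic factors as (4·n+1)(n−1).

(4·n+1)·(n−1)·(n−4)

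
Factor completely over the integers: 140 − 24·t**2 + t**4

Substitute u = t**2 to get a quadratic in u, then factor.
t**2 − 14 is irreducible over ℤ (14 is not a perfect square).
t**2 − 10 is irreducible over ℤ (10 is not a perfect square).

(t**2 − 10)·(t**2 − 14)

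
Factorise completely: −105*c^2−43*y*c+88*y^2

Group: 8*y*(11*y−15*c) + 7*c*(11*y−15*c); both groups contain (11*y−15*c).

(11*y−15*c)*(8*y+7*c)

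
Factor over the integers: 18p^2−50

Factor out 2, leaving 9p^2−25, which is a difference of two squares.

2(3p+5)(3p−5)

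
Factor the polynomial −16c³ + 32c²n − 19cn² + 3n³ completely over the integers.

Group: 4c(−4c² + 5cn − n²) − 3n(−4c² + 5cn − n²); both groups contain (−4c² + 5cn − n²), so (4c − 3n) is a factor with cofactor −4c² + 5cn − n².
The cofactor groups again: −4c² + 5cn − n² = −c(4c − n) + n(4c − n); both groups contain (4c − n), giving −(c − n)(4c − n).

−(4c − 3n)(4c − n)(c − n)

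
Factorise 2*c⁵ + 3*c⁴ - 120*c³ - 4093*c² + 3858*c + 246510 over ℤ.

By the rational root theorem, c = 11 is a root, so (c - 11) is a factor; dividing leaves 2*c⁴ + 25*c³ + 155*c² - 2388*c - 22410.
Continuing, c = 9 is a root, so (c - 9) is a factor; dividing leaves 2*c³ + 43*c² + 542*c + 2490.
Then c = -15/2 is a root, so (2*c + 15) divides it; the quotient is c² + 14*c + 166.
The quadratic c² + 14*c + 166 has discriminant -468 < 0 and is irreducible over ℤ.

(2*c + 15)*(c - 11)*(c - 9)*(c² + 14*c + 166)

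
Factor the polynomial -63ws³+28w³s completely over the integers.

Pull out the common factor 7ws; 4w²-9s² is a difference of squares.

7sw(2w-3s)(2w+3s)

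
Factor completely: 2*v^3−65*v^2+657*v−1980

By the rational root theorem, v = 11/2 is a root, so (2*v−11) is a factor; dividing leaves v^2−27*v+180.
The remaining quadratic factors as (v−15)(v−12).

(2*v−11)*(v−12)*(v−15)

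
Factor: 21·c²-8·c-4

(3·c-2)·(7·c+2)

Need a pair with product 21·(-4) = -84 and sum -8: that's 6 and -14.
Split the middle term: 21·c²+6·c - 14·c-4 = 3·c·(7·c+2) - 2·(7·c+2).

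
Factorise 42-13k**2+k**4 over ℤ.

Substitute u = k**2 to get a quadratic in u, then factor.
k**2-7 is irreducible over ℤ (7 is not a perfect square).
k**2-6 is irreducible over ℤ (6 is not a perfect square).

(k**2-6)(k**2-7)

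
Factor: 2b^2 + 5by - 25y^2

Group: 2b(b + 5y) - 5y(b + 5y); both groups contain (b + 5y).

(2b - 5y)(b + 5y)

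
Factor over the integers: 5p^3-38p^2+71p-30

By the rational root theorem, p = 2 is a root, so (p-2) divides it; the quotient is 5p^2-28p+15.
The remaining quadratic factors as (5p-3)(p-5).

(5p-3)(p-2)(p-5)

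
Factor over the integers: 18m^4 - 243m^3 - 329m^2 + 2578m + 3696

Trying the rational-root candidates, m = 11/3 is a root, giving the factor (3m - 11) and quotient 6m^3 - 59m^2 - 326m - 336.
Continuing, m = -8/3 is a root, so (3m + 8) divides it; the quotient is 2m^2 - 25m - 42.
The remaining quadratic factors as (2m + 3)(m - 14).

(2m + 3)(3m + 8)(3m - 11)(m - 14)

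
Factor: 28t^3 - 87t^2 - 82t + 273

(4t + 7)(7t - 13)(t - 3)

By the rational root theorem, t = -7/4 is a root, so (4t + 7) is a factor; dividing leaves 7t^2 - 34t + 39.
The remaining quadratic factors as (7t - 13)(t - 3).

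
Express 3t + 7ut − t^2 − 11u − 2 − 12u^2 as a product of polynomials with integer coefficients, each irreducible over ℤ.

Group: −4u(3u − t + 2) + (t − 1)(3u − t + 2); both groups contain (3u − t + 2).

−(3u − t + 2)(4u − t + 1)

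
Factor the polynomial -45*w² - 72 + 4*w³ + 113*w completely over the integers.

(4*w - 9)*(w - 1)*(w - 8)

Trying the rational-root candidates, w = 9/4 is a root, so (4*w - 9) is a factor; dividing leaves w² - 9*w + 8.
The remaining quadratic factors as (w - 1)(w - 8).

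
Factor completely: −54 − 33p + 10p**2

(2p − 9)(5p + 6)

Need a pair with product 10·(−54) = −540 and sum −33: that's 12 and −45.
Split the middle term: 10p**2 + 12p − 45p − 54 = 2p(5p + 6) − 9(5p + 6).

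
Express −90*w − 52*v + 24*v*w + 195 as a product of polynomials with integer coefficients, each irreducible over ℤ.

Group as (24*v*w − 52*v) + (−90*w + 195) = 4*v*(6*w − 13) − 15*(6*w − 13).
Both groups share the factor (6*w − 13).

(4*v − 15)*(6*w − 13)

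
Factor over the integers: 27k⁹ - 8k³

Every term has a factor of k³; factoring it out leaves 27k⁶ - 8.
Recognize a difference of cubes with the parts 3k² and 2.

k³(3k² - 2)(9k⁴ + 6k² + 4)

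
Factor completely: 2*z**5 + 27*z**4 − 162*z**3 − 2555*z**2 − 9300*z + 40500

(2*z − 5)*(z + 15)*(z − 10)*(z**2 + 11*z + 54)

Trying the rational-root candidates, z = 10 is a root, so (z − 10) divides it; the quotient is 2*z**4 + 47*z**3 + 308*z**2 + 525*z − 4050.
Then z = −15 is a root, so (z + 15) is a factor; dividing leaves 2*z**3 + 17*z**2 + 53*z − 270.
Then z = 5/2 is a root, so (2*z − 5) is a factor; dividing leaves z**2 + 11*z + 54.
The quadratic z**2 + 11*z + 54 has discriminant −95 < 0 and is irreducible over ℤ.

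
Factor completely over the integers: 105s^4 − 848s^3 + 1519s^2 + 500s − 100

(3s − 10)(5s + 2)(7s − 1)(s − 5)

Trying the rational-root candidates, s = 5 is a root, giving the factor (s − 5) and quotient 105s^3 − 323s^2 − 96s + 20.
Continuing, s = −2/5 is a root, giving the factor (5s + 2) and quotient 21s^2 − 73s + 10.
The remaining quadratic factors as (3s − 10)(7s − 1).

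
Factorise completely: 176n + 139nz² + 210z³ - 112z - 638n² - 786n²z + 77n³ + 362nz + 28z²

(11n - 7z)(7n + 3z - 2)(n - 10z - 8)

Group: n(77n² - 16nz - 22n - 21z² + 14z) + (-10z - 8)(77n² - 16nz - 22n - 21z² + 14z); both groups contain (77n² - 16nz - 22n - 21z² + 14z), so (n - 10z - 8) is a factor with cofactor 77n² - 16nz - 22n - 21z² + 14z.
The cofactor groups again: 77n² - 16nz - 22n - 21z² + 14z = 7n(11n - 7z) + (3z - 2)(11n - 7z); both groups contain (11n - 7z), giving (7n + 3z - 2)(11n - 7z).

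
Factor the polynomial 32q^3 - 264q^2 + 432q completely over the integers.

8q(4q - 9)(q - 6)

Pull out the common factor 8q, then factor the remaining trinomial.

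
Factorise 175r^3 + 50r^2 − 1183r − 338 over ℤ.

(5r + 13)(5r − 13)(7r + 2)

Testing divisors of the constant over divisors of the leading coefficient, r = 13/5 is a root, so (5r − 13) is a factor; dividing leaves 35r^2 + 101r + 26.
The remaining quadratic factors as (5r + 13)(7r + 2).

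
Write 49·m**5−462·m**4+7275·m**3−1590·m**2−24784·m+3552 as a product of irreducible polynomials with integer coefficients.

Testing divisors of the constant over divisors of the leading coefficient, m = −12/7 is a root, so (7·m+12) divides it; the quotient is 7·m**4−78·m**3+1173·m**2−2238·m+296.
Next, m = 2 is a root, giving the factor (m−2) and quotient 7·m**3−64·m**2+1045·m−148.
Next, m = 1/7 is a root, so (7·m−1) is a factor; dividing leaves m**2−9·m+148.
The quadratic m**2−9·m+148 has discriminant −511 < 0 and is irreducible over ℤ.

(7·m+12)·(7·m−1)·(m−2)·(m**2−9·m+148)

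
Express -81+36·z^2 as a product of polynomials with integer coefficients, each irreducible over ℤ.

Every term has a factor of 9. Then 4·z^2-9 = (2·z)² − (3)².

9·(2·z+3)·(2·z-3)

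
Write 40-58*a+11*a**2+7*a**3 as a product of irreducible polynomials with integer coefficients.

Trying the rational-root candidates, a = 1 is a root, so (a-1) divides it; the quotient is 7*a**2+18*a-40.
The remaining quadratic factors as (7*a-10)(a+4).

(7*a-10)*(a+4)*(a-1)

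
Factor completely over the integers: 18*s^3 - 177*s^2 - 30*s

Pull out the common factor 3*s, then factor the remaining trinomial.

3*s*(6*s + 1)*(s - 10)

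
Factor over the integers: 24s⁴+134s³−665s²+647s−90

(4s−5)(6s−1)(s+9)(s−2)

By the rational root theorem, s = −9 is a root, so (s+9) is a factor; dividing leaves 24s³−82s²+73s−10.
Next, s = 2 is a root, so (s−2) divides it; the quotient is 24s²−34s+5.
The remaining quadratic factors as (6s−1)(4s−5).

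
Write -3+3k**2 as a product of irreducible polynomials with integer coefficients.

Pull out the common factor 3; k**2-1 is a difference of squares.

3(k+1)(k-1)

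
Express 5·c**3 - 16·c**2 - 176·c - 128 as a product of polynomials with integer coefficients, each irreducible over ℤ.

(5·c + 4)·(c + 4)·(c - 8)

Among the possible rational roots, c = -4/5 is a root, so (5·c + 4) divides it; the quotient is c**2 - 4·c - 32.
The remaining quadratic factors as (c + 4)(c - 8).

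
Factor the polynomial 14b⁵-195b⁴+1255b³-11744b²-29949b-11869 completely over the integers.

(2b+1)(7b+11)(b-13)(b²-3b+83)

Among the possible rational roots, b = -11/7 is a root, giving the factor (7b+11) and quotient 2b⁴-31b³+228b²-2036b-1079.
Then b = 13 is a root, giving the factor (b-13) and quotient 2b³-5b²+163b+83.
Next, b = -1/2 is a root, so (2b+1) divides it; the quotient is b²-3b+83.
The quadratic b²-3b+83 has discriminant -323 < 0 and is irreducible over ℤ.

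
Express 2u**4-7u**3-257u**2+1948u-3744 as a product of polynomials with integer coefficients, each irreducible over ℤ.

By the rational root theorem, u = -13 is a root, so (u+13) is a factor; dividing leaves 2u**3-33u**2+172u-288.
Next, u = 9/2 is a root, giving the factor (2u-9) and quotient u**2-12u+32.
The remaining quadratic factors as (u-4)(u-8).

(2u-9)(u+13)(u-4)(u-8)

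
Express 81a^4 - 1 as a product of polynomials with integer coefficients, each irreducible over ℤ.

(3a)⁴ − (1)⁴ = ((3a)² − (1)²)((3a)² + (1)²); the first factor splits again, the second (9a^2 + 1) is irreducible.

(3a + 1)(3a - 1)(9a^2 + 1)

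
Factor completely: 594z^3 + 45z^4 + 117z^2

9z^2(5z + 1)(z + 13)

Pull out the common factor 9z^2, then factor the remaining trinomial.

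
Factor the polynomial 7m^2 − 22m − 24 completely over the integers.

(7m + 6)(m − 4)

Need a pair with product 7·(−24) = −168 and sum −22: that's −28 and 6.
Split the middle term: 7m^2 − 28m + 6m − 24 = 7m(m − 4) + 6(m − 4).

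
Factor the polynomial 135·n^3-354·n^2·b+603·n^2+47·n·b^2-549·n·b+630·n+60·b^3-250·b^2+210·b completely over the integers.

(5·n-12·b+14)·(9·n-5·b+15)·(3·n+b)

Group: 3·n·(45·n^2-133·n·b+201·n+60·b^2-250·b+210) + b·(45·n^2-133·n·b+201·n+60·b^2-250·b+210); both groups contain (45·n^2-133·n·b+201·n+60·b^2-250·b+210), so (3·n+b) is a factor with cofactor 45·n^2-133·n·b+201·n+60·b^2-250·b+210.
The cofactor groups again: 45·n^2-133·n·b+201·n+60·b^2-250·b+210 = 9·n·(5·n-12·b+14) + (-5·b+15)·(5·n-12·b+14); both groups contain (5·n-12·b+14), giving (9·n-5·b+15)·(5·n-12·b+14).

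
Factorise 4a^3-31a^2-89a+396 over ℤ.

Among the possible rational roots, a = -4 is a root, so (a+4) divides it; the quotient is 4a^2-47a+99.
The remaining quadratic factors as (a-9)(4a-11).

(4a-11)(a+4)(a-9)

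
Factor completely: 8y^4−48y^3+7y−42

Group as (8y^4+7y) + (−48y^3−42) = y(8y^3+7) − 6(8y^3+7).
Both groups share the factor (8y^3+7).

(y−6)(8y^3+7)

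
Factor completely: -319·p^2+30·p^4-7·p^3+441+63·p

(5·p-7)·(6·p+7)·(p+3)·(p-3)

By the rational root theorem, p = -3 is a root, giving the factor (p+3) and quotient 30·p^3-97·p^2-28·p+147.
Then p = 3 is a root, so (p-3) is a factor; dividing leaves 30·p^2-7·p-49.
The remaining quadratic factors as (5·p-7)(6·p+7).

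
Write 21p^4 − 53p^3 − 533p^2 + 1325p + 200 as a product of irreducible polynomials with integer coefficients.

Among the possible rational roots, p = 8/3 is a root, so (3p − 8) is a factor; dividing leaves 7p^3 + p^2 − 175p − 25.
Then p = 5 is a root, so (p − 5) is a factor; dividing leaves 7p^2 + 36p + 5.
The remaining quadratic factors as (p + 5)(7p + 1).

(3p − 8)(7p + 1)(p + 5)(p − 5)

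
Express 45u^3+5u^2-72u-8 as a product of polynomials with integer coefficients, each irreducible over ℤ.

Group as (45u^3-72u) + (5u^2-8) = 9u(5u^2-8) + (5u^2-8).
Both groups share the factor (5u^2-8).

(9u+1)(5u^2-8)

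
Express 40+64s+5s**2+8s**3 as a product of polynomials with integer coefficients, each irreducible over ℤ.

Group as (8s**3+64s) + (5s**2+40) = 8s(s**2+8) + 5(s**2+8).
Both groups share the factor (s**2+8).

(8s+5)(s**2+8)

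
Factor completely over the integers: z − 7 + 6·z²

Need a pair with product 6·(−7) = −42 and sum 1: that's −6 and 7.
Split the middle term: 6·z² − 6·z + 7·z − 7 = 6·z·(z − 1) + 7·(z − 1).

(6·z + 7)·(z − 1)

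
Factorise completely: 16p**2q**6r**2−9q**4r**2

q**4r**2(4pq+3)(4pq−3)

Every term has a factor of q**4r**2; factoring it out leaves 16p**2q**2−9.
Recognize a difference of squares with the parts 4pq and 3.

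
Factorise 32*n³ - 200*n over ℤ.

8*n*(2*n + 5)*(2*n - 5)

Factor out 8*n, leaving 4*n² - 25, which is a difference of two squares.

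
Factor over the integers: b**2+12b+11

(b+1)(b+11)

Two integers with product 11 and sum 12 are 1 and 11.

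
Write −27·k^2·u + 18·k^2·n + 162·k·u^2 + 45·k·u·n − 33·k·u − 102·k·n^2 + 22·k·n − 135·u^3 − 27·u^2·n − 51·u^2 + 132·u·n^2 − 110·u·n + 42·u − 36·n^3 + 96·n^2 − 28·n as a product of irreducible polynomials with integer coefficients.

Group: 9·k·(−3·k·u + 2·k·n + 15·u^2 + 8·u·n − 6·u − 12·n^2 + 4·n) + (−9·u + 3·n − 7)·(−3·k·u + 2·k·n + 15·u^2 + 8·u·n − 6·u − 12·n^2 + 4·n); both groups contain (−3·k·u + 2·k·n + 15·u^2 + 8·u·n − 6·u − 12·n^2 + 4·n), so (9·k − 9·u + 3·n − 7) is a factor with cofactor −3·k·u + 2·k·n + 15·u^2 + 8·u·n − 6·u − 12·n^2 + 4·n.
The cofactor groups again: −3·k·u + 2·k·n + 15·u^2 + 8·u·n − 6·u − 12·n^2 + 4·n = −k·(3·u − 2·n) + (5·u + 6·n − 2)·(3·u − 2·n); both groups contain (3·u − 2·n), giving −(k − 5·u − 6·n + 2)·(3·u − 2·n).

−(3·u − 2·n)·(9·k − 9·u + 3·n − 7)·(k − 5·u − 6·n + 2)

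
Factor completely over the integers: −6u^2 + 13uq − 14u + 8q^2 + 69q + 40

−(3u − 8q − 5)(2u + q + 8)

Group: −3u(2u + q + 8) + (8q + 5)(2u + q + 8); both groups contain (2u + q + 8).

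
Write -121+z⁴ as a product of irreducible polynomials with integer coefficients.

Substitute u = z² to get a quadratic in u, then factor.
z²+11 is irreducible over ℤ (always positive, so no real roots).
z²-11 is irreducible over ℤ (11 is not a perfect square).

(z²+11)(z²-11)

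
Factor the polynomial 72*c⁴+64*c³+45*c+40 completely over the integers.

(9*c+8)*(8*c³+5)

Group as (72*c⁴+45*c) + (64*c³+40) = 9*c*(8*c³+5) + 8*(8*c³+5).
Both groups share the factor (8*c³+5).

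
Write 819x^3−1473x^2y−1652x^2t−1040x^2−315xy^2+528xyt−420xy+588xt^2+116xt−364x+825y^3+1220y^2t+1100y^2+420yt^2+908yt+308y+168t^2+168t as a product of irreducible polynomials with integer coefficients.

(9x−15y−14t−14)(13x−11y−6t)(7x+5y+2)

Group: 13x(63x^2−60xy−98xt−80x−75y^2−70yt−100y−28t−28) + (−11y−6t)(63x^2−60xy−98xt−80x−75y^2−70yt−100y−28t−28); both groups contain (63x^2−60xy−98xt−80x−75y^2−70yt−100y−28t−28), so (13x−11y−6t) is a factor with cofactor 63x^2−60xy−98xt−80x−75y^2−70yt−100y−28t−28.
The cofactor groups again: 63x^2−60xy−98xt−80x−75y^2−70yt−100y−28t−28 = 7x(9x−15y−14t−14) + (5y+2)(9x−15y−14t−14); both groups contain (9x−15y−14t−14), giving (7x+5y+2)(9x−15y−14t−14).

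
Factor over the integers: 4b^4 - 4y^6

Pull out the common factor 4, leaving -y^6 + b^4.
Recognize a difference of squares with the parts b^2 and y^3.

-4(y^3 - b^2)(y^3 + b^2)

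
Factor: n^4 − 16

(n)⁴ − (2)⁴ = ((n)² − (2)²)((n)² + (2)²); the first factor splits again, the second (n^2 + 4) is irreducible.

(n + 2)*(n − 2)*(n^2 + 4)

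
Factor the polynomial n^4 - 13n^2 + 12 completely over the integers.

Substitute u = n^2 to get a quadratic in u, then factor.
n^2 - 1 is a difference of squares.
n^2 - 12 is irreducible over ℤ (12 is not a perfect square).

(n + 1)(n - 1)(n^2 - 12)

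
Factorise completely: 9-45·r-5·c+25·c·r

Group as (25·c·r-5·c) + (-45·r+9) = 5·c·(5·r-1) - 9·(5·r-1).
Both groups share the factor (5·r-1).

(5·c-9)·(5·r-1)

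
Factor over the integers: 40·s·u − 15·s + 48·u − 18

Group as (40·s·u − 15·s) + (48·u − 18) = 5·s·(8·u − 3) + 6·(8·u − 3).
Both groups share the factor (8·u − 3).

(5·s + 6)·(8·u − 3)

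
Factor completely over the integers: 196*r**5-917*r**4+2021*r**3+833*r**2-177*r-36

Among the possible rational roots, r = -1/7 is a root, so (7*r+1) divides it; the quotient is 28*r**4-135*r**3+308*r**2+75*r-36.
Continuing, r = -3/7 is a root, so (7*r+3) is a factor; dividing leaves 4*r**3-21*r**2+53*r-12.
Continuing, r = 1/4 is a root, so (4*r-1) divides it; the quotient is r**2-5*r+12.
The quadratic r**2-5*r+12 has discriminant -23 < 0 and is irreducible over ℤ.

(4*r-1)*(7*r+1)*(7*r+3)*(r**2-5*r+12)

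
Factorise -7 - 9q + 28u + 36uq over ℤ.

Group as (36uq + 28u) + (-9q - 7) = 4u(9q + 7) - (9q + 7).
Both groups share the factor (9q + 7).

(4u - 1)(9q + 7)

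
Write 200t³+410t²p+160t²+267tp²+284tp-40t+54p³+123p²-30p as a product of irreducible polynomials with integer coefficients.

Group: 10t(20t²+23tp+20t+6p²+15p) + (9p-2)(20t²+23tp+20t+6p²+15p); both groups contain (20t²+23tp+20t+6p²+15p), so (10t+9p-2) is a factor with cofactor 20t²+23tp+20t+6p²+15p.
The cofactor groups again: 20t²+23tp+20t+6p²+15p = 5t(4t+3p) + (2p+5)(4t+3p); both groups contain (4t+3p), giving (5t+2p+5)(4t+3p).

(5t+2p+5)(4t+3p)(10t+9p-2)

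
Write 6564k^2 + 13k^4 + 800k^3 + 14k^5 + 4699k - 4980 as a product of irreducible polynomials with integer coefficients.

Among the possible rational roots, k = -3/2 is a root, so (2k + 3) divides it; the quotient is 7k^4 - 4k^3 + 406k^2 + 2673k - 1660.
Continuing, k = 4/7 is a root, giving the factor (7k - 4) and quotient k^3 + 58k + 415.
Then k = -5 is a root, so (k + 5) divides it; the quotient is k^2 - 5k + 83.
The quadratic k^2 - 5k + 83 has discriminant -307 < 0 and is irreducible over ℤ.

(2k + 3)(7k - 4)(k + 5)(k^2 - 5k + 83)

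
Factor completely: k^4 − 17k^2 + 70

(k^2 − 10)(k^2 − 7)

Substitute u = k^2 to get a quadratic in u, then factor.
k^2 − 10 is irreducible over ℤ (10 is not a perfect square).
k^2 − 7 is irreducible over ℤ (7 is not a perfect square).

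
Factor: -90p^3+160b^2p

10p(4b+3p)(4b-3p)

Every term has a factor of 10p. Then 16b^2-9p^2 = (4b)² − (3p)².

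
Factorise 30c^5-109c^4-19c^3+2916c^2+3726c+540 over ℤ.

(5c+6)(6c+1)(c+3)(c^2-8c+30)

By the rational root theorem, c = -6/5 is a root, so (5c+6) is a factor; dividing leaves 6c^4-29c^3+31c^2+546c+90.
Continuing, c = -1/6 is a root, so (6c+1) is a factor; dividing leaves c^3-5c^2+6c+90.
Continuing, c = -3 is a root, so (c+3) is a factor; dividing leaves c^2-8c+30.
The quadratic c^2-8c+30 has discriminant -56 < 0 and is irreducible over ℤ.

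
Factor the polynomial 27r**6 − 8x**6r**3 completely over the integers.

Every term has a factor of r**3; factoring it out leaves −8x**6 + 27r**3.
Recognize a difference of cubes with the parts 3r and 2x**2.

−r**3(2x**2 − 3r)(4x**4 + 6x**2r + 9r**2)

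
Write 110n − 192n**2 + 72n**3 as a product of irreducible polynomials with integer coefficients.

2n(6n − 11)(6n − 5)

Pull out the common factor 2n, then factor the remaining trinomial.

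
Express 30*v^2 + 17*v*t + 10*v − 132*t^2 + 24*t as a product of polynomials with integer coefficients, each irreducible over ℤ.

Group: 6*v*(5*v + 12*t) + (−11*t + 2)*(5*v + 12*t); both groups contain (5*v + 12*t).

(6*v − 11*t + 2)*(5*v + 12*t)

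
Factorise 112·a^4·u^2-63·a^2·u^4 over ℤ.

Every term has a factor of 7·a^2·u^2. Then 16·a^2-9·u^2 = (4·a)² − (3·u)².

7·a^2·u^2·(4·a+3·u)·(4·a-3·u)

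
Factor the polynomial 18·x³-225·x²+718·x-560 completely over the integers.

(3·x-10)·(6·x-7)·(x-8)

By the rational root theorem, x = 10/3 is a root, so (3·x-10) is a factor; dividing leaves 6·x²-55·x+56.
The remaining quadratic factors as (x-8)(6·x-7).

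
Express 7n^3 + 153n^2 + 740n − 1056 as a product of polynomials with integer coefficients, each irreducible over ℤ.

(7n − 8)(n + 11)(n + 12)

Trying the rational-root candidates, n = −11 is a root, so (n + 11) is a factor; dividing leaves 7n^2 + 76n − 96.
The remaining quadratic factors as (7n − 8)(n + 12).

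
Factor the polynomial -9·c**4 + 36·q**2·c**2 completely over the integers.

Every term has a factor of 9·c**2. Then 4·q**2 - c**2 = (2·q)² − (c)².

9·c**2·(2·q - c)·(2·q + c)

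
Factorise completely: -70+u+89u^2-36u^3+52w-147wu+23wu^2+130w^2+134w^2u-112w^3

-(7w-4u+5)(8w-9u-7)(2w+u-2)

Group: 2w(-56w^2+95wu+9w-36u^2+17u+35) + (u-2)(-56w^2+95wu+9w-36u^2+17u+35); both groups contain (-56w^2+95wu+9w-36u^2+17u+35), so (2w+u-2) is a factor with cofactor -56w^2+95wu+9w-36u^2+17u+35.
The cofactor groups again: -56w^2+95wu+9w-36u^2+17u+35 = -7w(8w-9u-7) + (4u-5)(8w-9u-7); both groups contain (8w-9u-7), giving -(7w-4u+5)(8w-9u-7).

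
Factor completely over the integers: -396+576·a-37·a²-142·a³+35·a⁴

(5·a-11)·(7·a-6)·(a+2)·(a-3)

By the rational root theorem, a = -2 is a root, so (a+2) divides it; the quotient is 35·a³-212·a²+387·a-198.
Next, a = 6/7 is a root, so (7·a-6) divides it; the quotient is 5·a²-26·a+33.
The remaining quadratic factors as (5·a-11)(a-3).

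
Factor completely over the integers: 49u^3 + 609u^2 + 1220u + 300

Testing divisors of the constant over divisors of the leading coefficient, u = -2/7 is a root, so (7u + 2) divides it; the quotient is 7u^2 + 85u + 150.
The remaining quadratic factors as (u + 10)(7u + 15).

(7u + 15)(7u + 2)(u + 10)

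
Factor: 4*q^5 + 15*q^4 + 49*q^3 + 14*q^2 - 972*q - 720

By the rational root theorem, q = -3/4 is a root, so (4*q + 3) divides it; the quotient is q^4 + 3*q^3 + 10*q^2 - 4*q - 240.
Next, q = 3 is a root, giving the factor (q - 3) and quotient q^3 + 6*q^2 + 28*q + 80.
Continuing, q = -4 is a root, giving the factor (q + 4) and quotient q^2 + 2*q + 20.
The quadratic q^2 + 2*q + 20 has discriminant -76 < 0 and is irreducible over ℤ.

(4*q + 3)*(q + 4)*(q - 3)*(q^2 + 2*q + 20)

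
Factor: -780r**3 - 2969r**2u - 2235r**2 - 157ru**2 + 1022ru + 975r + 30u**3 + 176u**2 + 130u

Group: 13r(-60r**2 - 233ru - 195r - 30u**2 - 26u) + (-u - 5)(-60r**2 - 233ru - 195r - 30u**2 - 26u); both groups contain (-60r**2 - 233ru - 195r - 30u**2 - 26u), so (13r - u - 5) is a factor with cofactor -60r**2 - 233ru - 195r - 30u**2 - 26u.
The cofactor groups again: -60r**2 - 233ru - 195r - 30u**2 - 26u = -15r(4r + 15u + 13) - 2u(4r + 15u + 13); both groups contain (4r + 15u + 13), giving -(15r + 2u)(4r + 15u + 13).

-(13r - u - 5)(15r + 2u)(4r + 15u + 13)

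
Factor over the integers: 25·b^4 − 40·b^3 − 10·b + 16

(5·b − 8)·(5·b^3 − 2)

Group as (25·b^4 − 10·b) + (−40·b^3 + 16) = 5·b·(5·b^3 − 2) − 8·(5·b^3 − 2).
Both groups share the factor (5·b^3 − 2).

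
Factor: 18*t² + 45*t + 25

(3*t + 5)*(6*t + 5)

Need a pair with product 18·25 = 450 and sum 45: that's 15 and 30.
Split the middle term: 18*t² + 15*t + 30*t + 25 = 3*t*(6*t + 5) + 5*(6*t + 5).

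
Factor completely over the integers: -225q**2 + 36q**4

9q**2(2q + 5)(2q - 5)

Pull out the common factor 9q**2; 4q**2 - 25 is a difference of squares.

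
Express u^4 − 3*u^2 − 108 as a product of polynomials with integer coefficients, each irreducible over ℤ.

(u^2 + 9)*(u^2 − 12)

Substitute w = u^2 to get a quadratic in w, then factor.
u^2 − 12 is irreducible over ℤ (12 is not a perfect square).
u^2 + 9 is irreducible over ℤ (sum of squares).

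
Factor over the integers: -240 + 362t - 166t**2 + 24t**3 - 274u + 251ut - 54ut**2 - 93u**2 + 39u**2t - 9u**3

Group: 3u(-3u**2 + 9ut - 26u - 6t**2 + 34t - 48) + (-4t + 5)(-3u**2 + 9ut - 26u - 6t**2 + 34t - 48); both groups contain (-3u**2 + 9ut - 26u - 6t**2 + 34t - 48), so (3u - 4t + 5) is a factor with cofactor -3u**2 + 9ut - 26u - 6t**2 + 34t - 48.
The cofactor groups again: -3u**2 + 9ut - 26u - 6t**2 + 34t - 48 = -u(3u - 3t + 8) + (2t - 6)(3u - 3t + 8); both groups contain (3u - 3t + 8), giving -(u - 2t + 6)(3u - 3t + 8).

-(u - 2t + 6)(3u - 3t + 8)(3u - 4t + 5)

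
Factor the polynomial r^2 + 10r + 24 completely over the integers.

Two integers with product 24 and sum 10 are 4 and 6.

(r + 4)(r + 6)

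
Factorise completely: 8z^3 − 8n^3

8(z − n)(z^2 + zn + n^2)

Pull out the common factor 8, leaving z^3 − n^3.
Recognize a difference of cubes with the parts z and n.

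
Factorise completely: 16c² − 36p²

4(2c + 3p)(2c − 3p)

Factor out 4, leaving 4c² − 9p², which is a difference of two squares.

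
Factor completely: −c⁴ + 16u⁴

−(c + 2u)(c − 2u)(c² + 4u²)

Recognize a difference of squares with the parts 4u² and c².
−c² + 4u² is again a difference of squares: (−c + 2u)(c + 2u).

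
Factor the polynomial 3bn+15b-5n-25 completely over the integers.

(3b-5)(n+5)

Group as (3bn+15b) + (-5n-25) = 3b(n+5) - 5(n+5).
Both groups share the factor (n+5).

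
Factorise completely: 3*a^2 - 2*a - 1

(3*a + 1)*(a - 1)

Need a pair with product 3·(-1) = -3 and sum -2: that's 1 and -3.
Split the middle term: 3*a^2 + a - 3*a - 1 = a*(3*a + 1) - (3*a + 1).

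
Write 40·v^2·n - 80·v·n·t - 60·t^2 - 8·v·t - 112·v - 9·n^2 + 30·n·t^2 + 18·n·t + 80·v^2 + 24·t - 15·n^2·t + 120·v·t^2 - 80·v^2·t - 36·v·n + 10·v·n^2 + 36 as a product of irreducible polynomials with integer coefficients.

(10·v - 15·t - 9)·(4·v + n - 2)·(n - 2·t + 2)

Group: 10·v·(4·v·n - 8·v·t + 8·v + n^2 - 2·n·t + 4·t - 4) + (-15·t - 9)·(4·v·n - 8·v·t + 8·v + n^2 - 2·n·t + 4·t - 4); both groups contain (4·v·n - 8·v·t + 8·v + n^2 - 2·n·t + 4·t - 4), so (10·v - 15·t - 9) is a factor with cofactor 4·v·n - 8·v·t + 8·v + n^2 - 2·n·t + 4·t - 4.
The cofactor groups again: 4·v·n - 8·v·t + 8·v + n^2 - 2·n·t + 4·t - 4 = n·(4·v + n - 2) + (-2·t + 2)·(4·v + n - 2); both groups contain (4·v + n - 2), giving (n - 2·t + 2)·(4·v + n - 2).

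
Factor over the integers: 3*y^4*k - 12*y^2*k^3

3*k*y^2*(y - 2*k)*(y + 2*k)

Pull out the common factor 3*y^2*k; y^2 - 4*k^2 is a difference of squares.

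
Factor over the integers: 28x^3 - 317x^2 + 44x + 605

Among the possible rational roots, x = 11 is a root, so (x - 11) divides it; the quotient is 28x^2 - 9x - 55.
The remaining quadratic factors as (7x - 11)(4x + 5).

(4x + 5)(7x - 11)(x - 11)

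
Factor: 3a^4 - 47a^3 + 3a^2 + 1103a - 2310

(3a - 11)(a + 5)(a - 14)(a - 3)

Testing divisors of the constant over divisors of the leading coefficient, a = -5 is a root, so (a + 5) divides it; the quotient is 3a^3 - 62a^2 + 313a - 462.
Next, a = 3 is a root, giving the factor (a - 3) and quotient 3a^2 - 53a + 154.
The remaining quadratic factors as (3a - 11)(a - 14).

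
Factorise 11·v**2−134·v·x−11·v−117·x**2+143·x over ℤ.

Group: v·(11·v+9·x−11) − 13·x·(11·v+9·x−11); both groups contain (11·v+9·x−11).

(11·v+9·x−11)·(v−13·x)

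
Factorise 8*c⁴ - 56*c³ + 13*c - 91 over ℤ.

Group as (8*c⁴ + 13*c) + (-56*c³ - 91) = c*(8*c³ + 13) - 7*(8*c³ + 13).
Both groups share the factor (8*c³ + 13).

(c - 7)*(8*c³ + 13)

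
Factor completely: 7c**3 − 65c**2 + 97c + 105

Among the possible rational roots, c = 7 is a root, so (c − 7) divides it; the quotient is 7c**2 − 16c − 15.
The remaining quadratic factors as (c − 3)(7c + 5).

(7c + 5)(c − 3)(c − 7)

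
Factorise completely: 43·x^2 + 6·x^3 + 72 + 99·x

Among the possible rational roots, x = -8/3 is a root, so (3·x + 8) is a factor; dividing leaves 2·x^2 + 9·x + 9.
The remaining quadratic factors as (2·x + 3)(x + 3).

(2·x + 3)·(3·x + 8)·(x + 3)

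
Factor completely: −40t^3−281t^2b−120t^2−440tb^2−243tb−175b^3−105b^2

−(8t+5b)(t+5b+3)(5t+7b)

Group: 8t(−5t^2−32tb−15t−35b^2−21b) + 5b(−5t^2−32tb−15t−35b^2−21b); both groups contain (−5t^2−32tb−15t−35b^2−21b), so (8t+5b) is a factor with cofactor −5t^2−32tb−15t−35b^2−21b.
The cofactor groups again: −5t^2−32tb−15t−35b^2−21b = −5t(t+5b+3) − 7b(t+5b+3); both groups contain (t+5b+3), giving −(5t+7b)(t+5b+3).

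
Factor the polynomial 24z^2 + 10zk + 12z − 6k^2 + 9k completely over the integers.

(6z − 2k + 3)(4z + 3k)

Group: 4z(6z − 2k + 3) + 3k(6z − 2k + 3); both groups contain (6z − 2k + 3).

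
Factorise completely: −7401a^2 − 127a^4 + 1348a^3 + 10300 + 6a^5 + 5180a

(6a + 5)(a − 10)(a − 2)(a^2 − 10a + 103)

Among the possible rational roots, a = −5/6 is a root, so (6a + 5) is a factor; dividing leaves a^4 − 22a^3 + 243a^2 − 1436a + 2060.
Continuing, a = 10 is a root, so (a − 10) divides it; the quotient is a^3 − 12a^2 + 123a − 206.
Next, a = 2 is a root, giving the factor (a − 2) and quotient a^2 − 10a + 103.
The quadratic a^2 − 10a + 103 has discriminant −312 < 0 and is irreducible over ℤ.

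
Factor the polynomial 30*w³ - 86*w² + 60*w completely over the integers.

2*w*(3*w - 5)*(5*w - 6)

Pull out the common factor 2*w, then factor the remaining trinomial.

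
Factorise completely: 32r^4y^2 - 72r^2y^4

8r^2y^2(2r + 3y)(2r - 3y)

Pull out the common factor 8r^2y^2; 4r^2 - 9y^2 is a difference of squares.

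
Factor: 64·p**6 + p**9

p**6·(p + 4)·(p**2 − 4·p + 16)

Factor out p**6 first: what remains is p**3 + 64.
Recognize a sum of cubes with the parts p and 4.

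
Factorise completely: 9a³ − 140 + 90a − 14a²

(9a − 14)(a² + 10)

Group as (9a³ + 90a) + (−14a² − 140) = 9a(a² + 10) − 14(a² + 10).
Both groups share the factor (a² + 10).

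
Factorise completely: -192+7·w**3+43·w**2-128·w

(7·w+8)·(w+8)·(w-3)

Among the possible rational roots, w = -8 is a root, so (w+8) divides it; the quotient is 7·w**2-13·w-24.
The remaining quadratic factors as (w-3)(7·w+8).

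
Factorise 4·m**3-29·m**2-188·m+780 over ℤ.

(4·m-13)·(m+6)·(m-10)

Among the possible rational roots, m = -6 is a root, so (m+6) divides it; the quotient is 4·m**2-53·m+130.
The remaining quadratic factors as (4·m-13)(m-10).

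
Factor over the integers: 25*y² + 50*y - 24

(5*y + 12)*(5*y - 2)

Need a pair with product 25·(-24) = -600 and sum 50: that's -10 and 60.
Split the middle term: 25*y² - 10*y + 60*y - 24 = 5*y*(5*y - 2) + 12*(5*y - 2).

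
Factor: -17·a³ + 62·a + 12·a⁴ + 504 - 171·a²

(3·a + 7)·(4·a + 9)·(a - 2)·(a - 4)

Trying the rational-root candidates, a = 4 is a root, so (a - 4) divides it; the quotient is 12·a³ + 31·a² - 47·a - 126.
Then a = -7/3 is a root, so (3·a + 7) divides it; the quotient is 4·a² + a - 18.
The remaining quadratic factors as (4·a + 9)(a - 2).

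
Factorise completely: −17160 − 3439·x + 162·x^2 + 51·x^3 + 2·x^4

(2·x + 11)·(x + 13)·(x + 15)·(x − 8)

Trying the rational-root candidates, x = 8 is a root, giving the factor (x − 8) and quotient 2·x^3 + 67·x^2 + 698·x + 2145.
Then x = −11/2 is a root, so (2·x + 11) divides it; the quotient is x^2 + 28·x + 195.
The remaining quadratic factors as (x + 15)(x + 13).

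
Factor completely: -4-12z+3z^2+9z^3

Group as (9z^3-12z) + (3z^2-4) = 3z(3z^2-4) + (3z^2-4).
Both groups share the factor (3z^2-4).

(3z+1)(3z^2-4)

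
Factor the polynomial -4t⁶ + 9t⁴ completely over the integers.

-t⁴(2t + 3)(2t - 3)

Factor out t⁴ first: what remains is -4t² + 9.
Recognize a difference of squares with the parts 3 and 2t.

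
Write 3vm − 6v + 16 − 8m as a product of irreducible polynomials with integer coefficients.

(3v − 8)(m − 2)

Group as (3vm − 6v) + (−8m + 16) = 3v(m − 2) − 8(m − 2).
Both groups share the factor (m − 2).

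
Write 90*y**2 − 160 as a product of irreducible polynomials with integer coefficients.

Every term has a factor of 10. Then 9*y**2 − 16 = (3*y)² − (4)².

10*(3*y + 4)*(3*y − 4)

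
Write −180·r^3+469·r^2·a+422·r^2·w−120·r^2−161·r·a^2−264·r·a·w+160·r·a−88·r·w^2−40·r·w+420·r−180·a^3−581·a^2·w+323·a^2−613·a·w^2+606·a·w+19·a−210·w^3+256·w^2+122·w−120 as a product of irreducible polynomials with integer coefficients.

Group: 4·r·(−45·r^2+61·r·a+38·r·w+60·r+36·a^2+73·a·w−7·a+35·w^2+4·w−15) + (−5·a−6·w+8)·(−45·r^2+61·r·a+38·r·w+60·r+36·a^2+73·a·w−7·a+35·w^2+4·w−15); both groups contain (−45·r^2+61·r·a+38·r·w+60·r+36·a^2+73·a·w−7·a+35·w^2+4·w−15), so (4·r−5·a−6·w+8) is a factor with cofactor −45·r^2+61·r·a+38·r·w+60·r+36·a^2+73·a·w−7·a+35·w^2+4·w−15.
The cofactor groups again: −45·r^2+61·r·a+38·r·w+60·r+36·a^2+73·a·w−7·a+35·w^2+4·w−15 = −9·r·(5·r−9·a−7·w−5) + (−4·a−5·w+3)·(5·r−9·a−7·w−5); both groups contain (5·r−9·a−7·w−5), giving −(9·r+4·a+5·w−3)·(5·r−9·a−7·w−5).

−(4·r−5·a−6·w+8)·(5·r−9·a−7·w−5)·(9·r+4·a+5·w−3)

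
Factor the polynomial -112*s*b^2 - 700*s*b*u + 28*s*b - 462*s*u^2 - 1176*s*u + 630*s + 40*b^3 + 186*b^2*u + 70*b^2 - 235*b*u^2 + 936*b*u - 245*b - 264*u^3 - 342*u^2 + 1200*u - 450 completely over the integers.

Group: 4*b*(-28*s*b - 154*s*u + 70*s + 10*b^2 + 39*b*u - 5*b - 88*u^2 + 150*u - 50) + (3*u + 9)*(-28*s*b - 154*s*u + 70*s + 10*b^2 + 39*b*u - 5*b - 88*u^2 + 150*u - 50); both groups contain (-28*s*b - 154*s*u + 70*s + 10*b^2 + 39*b*u - 5*b - 88*u^2 + 150*u - 50), so (4*b + 3*u + 9) is a factor with cofactor -28*s*b - 154*s*u + 70*s + 10*b^2 + 39*b*u - 5*b - 88*u^2 + 150*u - 50.
The cofactor groups again: -28*s*b - 154*s*u + 70*s + 10*b^2 + 39*b*u - 5*b - 88*u^2 + 150*u - 50 = -2*b*(14*s - 5*b + 8*u - 10) + (-11*u + 5)*(14*s - 5*b + 8*u - 10); both groups contain (14*s - 5*b + 8*u - 10), giving -(2*b + 11*u - 5)*(14*s - 5*b + 8*u - 10).

-(14*s - 5*b + 8*u - 10)*(2*b + 11*u - 5)*(4*b + 3*u + 9)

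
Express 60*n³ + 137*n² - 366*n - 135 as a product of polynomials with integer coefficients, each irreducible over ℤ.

Testing divisors of the constant over divisors of the leading coefficient, n = 9/5 is a root, giving the factor (5*n - 9) and quotient 12*n² + 49*n + 15.
The remaining quadratic factors as (3*n + 1)(4*n + 15).

(3*n + 1)*(4*n + 15)*(5*n - 9)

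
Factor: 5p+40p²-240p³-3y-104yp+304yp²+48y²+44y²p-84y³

Group: 14y(-6y²-2yp+3y+20p²-5p) + (-12p-1)(-6y²-2yp+3y+20p²-5p); both groups contain (-6y²-2yp+3y+20p²-5p), so (14y-12p-1) is a factor with cofactor -6y²-2yp+3y+20p²-5p.
The cofactor groups again: -6y²-2yp+3y+20p²-5p = -2y(3y-5p) + (-4p+1)(3y-5p); both groups contain (3y-5p), giving -(2y+4p-1)(3y-5p).

-(14y-12p-1)(3y-5p)(2y+4p-1)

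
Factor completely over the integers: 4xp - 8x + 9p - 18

Group as (4xp - 8x) + (9p - 18) = 4x(p - 2) + 9(p - 2).
Both groups share the factor (p - 2).

(4x + 9)(p - 2)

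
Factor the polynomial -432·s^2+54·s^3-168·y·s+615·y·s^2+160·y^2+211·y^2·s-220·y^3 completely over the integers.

Group: 11·y·(-20·y^2+21·y·s+54·s^2) + (s-8)·(-20·y^2+21·y·s+54·s^2); both groups contain (-20·y^2+21·y·s+54·s^2), so (11·y+s-8) is a factor with cofactor -20·y^2+21·y·s+54·s^2.
The cofactor groups again: -20·y^2+21·y·s+54·s^2 = -4·y·(5·y+6·s) + 9·s·(5·y+6·s); both groups contain (5·y+6·s), giving -(4·y-9·s)·(5·y+6·s).

-(4·y-9·s)·(5·y+6·s)·(11·y+s-8)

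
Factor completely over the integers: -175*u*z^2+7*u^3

7*u*(u+5*z)*(u-5*z)

Every term has a factor of 7*u. Then u^2-25*z^2 = (u)² − (5*z)².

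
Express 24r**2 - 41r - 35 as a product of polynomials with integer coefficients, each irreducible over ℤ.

Need a pair with product 24·(-35) = -840 and sum -41: that's 15 and -56.
Split the middle term: 24r**2 + 15r - 56r - 35 = 3r(8r + 5) - 7(8r + 5).

(3r - 7)(8r + 5)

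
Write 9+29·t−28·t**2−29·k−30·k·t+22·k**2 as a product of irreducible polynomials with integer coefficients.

Group: 11·k·(2·k−4·t−1) + (7·t−9)·(2·k−4·t−1); both groups contain (2·k−4·t−1).

(11·k+7·t−9)·(2·k−4·t−1)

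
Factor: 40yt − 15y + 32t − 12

Group as (40yt − 15y) + (32t − 12) = 5y(8t − 3) + 4(8t − 3).
Both groups share the factor (8t − 3).

(5y + 4)(8t − 3)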